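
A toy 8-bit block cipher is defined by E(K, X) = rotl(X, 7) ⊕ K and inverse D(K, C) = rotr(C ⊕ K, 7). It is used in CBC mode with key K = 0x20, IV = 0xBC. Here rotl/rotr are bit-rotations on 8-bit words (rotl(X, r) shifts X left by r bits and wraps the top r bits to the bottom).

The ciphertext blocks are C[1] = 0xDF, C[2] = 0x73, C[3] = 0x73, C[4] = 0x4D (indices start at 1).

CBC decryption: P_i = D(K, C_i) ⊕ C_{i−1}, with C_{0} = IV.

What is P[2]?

P[2] = 0x79

P[2]: D(K, 0x73) = 0xA6; 0xA6 ⊕ 0xDF = 0x79.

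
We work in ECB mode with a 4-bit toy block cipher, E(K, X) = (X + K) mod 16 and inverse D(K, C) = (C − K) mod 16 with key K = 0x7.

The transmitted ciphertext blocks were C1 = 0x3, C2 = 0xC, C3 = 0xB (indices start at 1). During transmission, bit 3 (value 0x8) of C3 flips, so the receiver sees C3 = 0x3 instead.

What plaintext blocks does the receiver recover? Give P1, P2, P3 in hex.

P1 = 0xC, P2 = 0x5, P3 = 0xC

ECB decryption: P_i = D(K, C_i).
Only C3 changed, to 0x3. In ECB, a change in C_i affects only P_i. Decrypting the received ciphertext:
P1: D(K, 0x3) = 0xC.
P2: D(K, 0xC) = 0x5.
P3: D(K, 0x3) = 0xC.
Blocks that differ from the original plaintext: P3.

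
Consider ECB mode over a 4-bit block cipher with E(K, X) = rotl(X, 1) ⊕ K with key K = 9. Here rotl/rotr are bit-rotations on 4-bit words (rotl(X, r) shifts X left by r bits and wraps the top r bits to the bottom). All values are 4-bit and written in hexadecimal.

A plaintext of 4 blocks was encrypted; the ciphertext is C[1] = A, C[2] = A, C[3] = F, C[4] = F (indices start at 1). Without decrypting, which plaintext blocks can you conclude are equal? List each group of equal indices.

P[1] = P[2]; P[3] = P[4]

ECB encrypts each block independently with the same key, so equal ciphertext blocks imply equal plaintext blocks.
C[1] = C[2] = A, so P[1] = P[2].
C[3] = C[4] = F, so P[3] = P[4].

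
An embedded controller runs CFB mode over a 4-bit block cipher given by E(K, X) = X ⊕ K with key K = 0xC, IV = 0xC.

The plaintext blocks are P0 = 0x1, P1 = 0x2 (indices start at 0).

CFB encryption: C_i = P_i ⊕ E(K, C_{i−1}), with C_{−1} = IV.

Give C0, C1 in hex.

C0 = 0x1, C1 = 0xF

C0: E(K, 0xC) = 0x0; 0x1 ⊕ 0x0 = 0x1.
C1: E(K, 0x1) = 0xD; 0x2 ⊕ 0xD = 0xF.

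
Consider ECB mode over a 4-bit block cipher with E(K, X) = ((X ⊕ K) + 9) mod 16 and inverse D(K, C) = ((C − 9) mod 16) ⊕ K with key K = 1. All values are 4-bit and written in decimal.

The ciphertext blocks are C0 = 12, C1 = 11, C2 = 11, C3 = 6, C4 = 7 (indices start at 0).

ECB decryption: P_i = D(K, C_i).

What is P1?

P1: D(K, 11) = 3.

P1 = 3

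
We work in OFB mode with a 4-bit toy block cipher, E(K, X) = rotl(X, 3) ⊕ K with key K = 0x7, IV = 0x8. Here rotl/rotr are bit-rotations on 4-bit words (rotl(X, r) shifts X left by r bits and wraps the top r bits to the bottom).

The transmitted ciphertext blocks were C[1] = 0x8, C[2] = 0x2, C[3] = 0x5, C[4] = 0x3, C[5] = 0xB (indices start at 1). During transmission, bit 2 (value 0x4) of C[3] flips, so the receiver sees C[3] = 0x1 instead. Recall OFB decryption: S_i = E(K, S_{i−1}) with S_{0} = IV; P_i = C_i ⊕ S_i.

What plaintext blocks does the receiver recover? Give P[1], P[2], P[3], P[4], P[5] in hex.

Only C[3] changed, to 0x1. In OFB, a change in C_i flips the same bit in P_i only; the keystream is unaffected. Decrypting the received ciphertext:
P[1]: S = E(K, 0x8) = 0x3; 0x8 ⊕ 0x3 = 0xB.
P[2]: S = E(K, 0x3) = 0xE; 0x2 ⊕ 0xE = 0xC.
P[3]: S = E(K, 0xE) = 0x0; 0x1 ⊕ 0x0 = 0x1.
P[4]: S = E(K, 0x0) = 0x7; 0x3 ⊕ 0x7 = 0x4.
P[5]: S = E(K, 0x7) = 0xC; 0xB ⊕ 0xC = 0x7.
Blocks that differ from the original plaintext: P[3].

P[1] = 0xB, P[2] = 0xC, P[3] = 0x1, P[4] = 0x4, P[5] = 0x7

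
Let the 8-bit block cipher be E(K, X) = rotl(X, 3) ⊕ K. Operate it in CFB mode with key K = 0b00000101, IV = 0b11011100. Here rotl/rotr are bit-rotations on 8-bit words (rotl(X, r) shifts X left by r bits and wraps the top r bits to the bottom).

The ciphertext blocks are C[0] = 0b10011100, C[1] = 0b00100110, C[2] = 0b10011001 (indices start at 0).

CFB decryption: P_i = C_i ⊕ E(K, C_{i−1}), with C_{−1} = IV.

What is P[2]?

P[2] = 0b10101101

P[2]: E(K, 0b00100110) = 0b00110100; 0b10011001 ⊕ 0b00110100 = 0b10101101.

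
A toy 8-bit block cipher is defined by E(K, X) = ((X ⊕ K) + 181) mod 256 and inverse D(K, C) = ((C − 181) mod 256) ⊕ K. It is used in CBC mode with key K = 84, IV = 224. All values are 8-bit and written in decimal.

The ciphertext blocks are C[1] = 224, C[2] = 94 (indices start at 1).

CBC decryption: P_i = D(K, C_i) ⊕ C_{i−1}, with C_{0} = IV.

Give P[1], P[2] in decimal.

P[1] = 159, P[2] = 29

P[1]: D(K, 224) = 127; 127 ⊕ 224 = 159.
P[2]: D(K, 94) = 253; 253 ⊕ 224 = 29.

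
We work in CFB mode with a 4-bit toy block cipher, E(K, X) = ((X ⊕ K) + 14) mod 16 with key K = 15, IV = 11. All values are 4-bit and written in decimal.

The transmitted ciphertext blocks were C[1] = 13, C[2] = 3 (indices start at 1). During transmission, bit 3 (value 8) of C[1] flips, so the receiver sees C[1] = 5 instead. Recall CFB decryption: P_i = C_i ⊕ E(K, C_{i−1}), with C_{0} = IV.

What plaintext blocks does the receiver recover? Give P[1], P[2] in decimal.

P[1] = 7, P[2] = 11

Only C[1] changed, to 5. In CFB, a change in C_i flips the same bit in P_i and garbles P_{i+1}. Decrypting the received ciphertext:
P[1]: E(K, 11) = 2; 5 ⊕ 2 = 7.
P[2]: E(K, 5) = 8; 3 ⊕ 8 = 11.
Blocks that differ from the original plaintext: P[1], P[2].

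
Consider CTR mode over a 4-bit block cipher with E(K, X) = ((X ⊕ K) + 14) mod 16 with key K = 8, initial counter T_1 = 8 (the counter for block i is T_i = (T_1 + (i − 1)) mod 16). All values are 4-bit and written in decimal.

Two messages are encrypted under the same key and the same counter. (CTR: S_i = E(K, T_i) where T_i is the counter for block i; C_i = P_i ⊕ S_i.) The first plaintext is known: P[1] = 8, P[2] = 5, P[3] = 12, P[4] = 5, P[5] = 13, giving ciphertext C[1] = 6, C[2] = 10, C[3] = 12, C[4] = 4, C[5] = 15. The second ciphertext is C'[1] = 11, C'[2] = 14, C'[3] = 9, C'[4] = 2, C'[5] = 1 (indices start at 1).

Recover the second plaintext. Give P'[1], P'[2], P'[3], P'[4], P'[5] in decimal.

P'[1] = 5, P'[2] = 1, P'[3] = 9, P'[4] = 3, P'[5] = 3

In CTR with a reused counter, both messages share the same keystream S_i, so C_i ⊕ C'_i = P_i ⊕ P'_i and thus P'_i = P_i ⊕ C_i ⊕ C'_i.
P'[1]: 8 ⊕ 6 ⊕ 11 = 5.
P'[2]: 5 ⊕ 10 ⊕ 14 = 1.
P'[3]: 12 ⊕ 12 ⊕ 9 = 9.
P'[4]: 5 ⊕ 4 ⊕ 2 = 3.
P'[5]: 13 ⊕ 15 ⊕ 1 = 3.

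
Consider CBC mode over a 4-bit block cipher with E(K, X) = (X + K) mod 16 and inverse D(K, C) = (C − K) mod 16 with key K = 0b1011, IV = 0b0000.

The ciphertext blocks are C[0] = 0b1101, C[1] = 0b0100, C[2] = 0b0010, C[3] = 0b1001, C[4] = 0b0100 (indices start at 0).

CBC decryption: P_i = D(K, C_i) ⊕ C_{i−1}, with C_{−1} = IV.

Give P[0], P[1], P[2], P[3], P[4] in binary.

P[0] = 0b0010, P[1] = 0b0100, P[2] = 0b0011, P[3] = 0b1100, P[4] = 0b0000

P[0]: D(K, 0b1101) = 0b0010; 0b0010 ⊕ 0b0000 = 0b0010.
P[1]: D(K, 0b0100) = 0b1001; 0b1001 ⊕ 0b1101 = 0b0100.
P[2]: D(K, 0b0010) = 0b0111; 0b0111 ⊕ 0b0100 = 0b0011.
P[3]: D(K, 0b1001) = 0b1110; 0b1110 ⊕ 0b0010 = 0b1100.
P[4]: D(K, 0b0100) = 0b1001; 0b1001 ⊕ 0b1001 = 0b0000.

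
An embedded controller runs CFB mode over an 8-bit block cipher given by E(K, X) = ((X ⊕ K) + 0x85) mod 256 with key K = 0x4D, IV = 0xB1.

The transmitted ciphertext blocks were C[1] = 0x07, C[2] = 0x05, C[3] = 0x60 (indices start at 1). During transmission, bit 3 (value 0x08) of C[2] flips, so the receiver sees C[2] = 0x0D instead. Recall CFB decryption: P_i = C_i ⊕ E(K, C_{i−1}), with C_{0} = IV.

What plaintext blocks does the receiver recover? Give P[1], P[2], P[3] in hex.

P[1] = 0x86, P[2] = 0xC2, P[3] = 0xA5

Only C[2] changed, to 0x0D. In CFB, a change in C_i flips the same bit in P_i and garbles P_{i+1}. Decrypting the received ciphertext:
P[1]: E(K, 0xB1) = 0x81; 0x07 ⊕ 0x81 = 0x86.
P[2]: E(K, 0x07) = 0xCF; 0x0D ⊕ 0xCF = 0xC2.
P[3]: E(K, 0x0D) = 0xC5; 0x60 ⊕ 0xC5 = 0xA5.
Blocks that differ from the original plaintext: P[2], P[3].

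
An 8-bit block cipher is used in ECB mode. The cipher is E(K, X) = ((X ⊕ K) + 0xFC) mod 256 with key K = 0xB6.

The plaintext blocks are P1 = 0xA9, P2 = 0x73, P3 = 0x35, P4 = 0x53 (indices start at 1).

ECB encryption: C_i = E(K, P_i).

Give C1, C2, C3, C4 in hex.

C1 = 0x1B, C2 = 0xC1, C3 = 0x7F, C4 = 0xE1

C1: E(K, 0xA9) = 0x1B.
C2: E(K, 0x73) = 0xC1.
C3: E(K, 0x35) = 0x7F.
C4: E(K, 0x53) = 0xE1.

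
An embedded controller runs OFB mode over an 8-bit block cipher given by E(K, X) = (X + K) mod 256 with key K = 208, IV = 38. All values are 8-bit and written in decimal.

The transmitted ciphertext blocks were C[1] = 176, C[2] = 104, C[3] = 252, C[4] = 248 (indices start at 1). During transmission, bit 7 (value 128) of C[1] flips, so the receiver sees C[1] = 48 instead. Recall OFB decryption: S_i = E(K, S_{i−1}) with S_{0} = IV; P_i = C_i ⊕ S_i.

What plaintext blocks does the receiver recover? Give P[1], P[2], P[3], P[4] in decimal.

Only C[1] changed, to 48. In OFB, a change in C_i flips the same bit in P_i only; the keystream is unaffected. Decrypting the received ciphertext:
P[1]: S = E(K, 38) = 246; 48 ⊕ 246 = 198.
P[2]: S = E(K, 246) = 198; 104 ⊕ 198 = 174.
P[3]: S = E(K, 198) = 150; 252 ⊕ 150 = 106.
P[4]: S = E(K, 150) = 102; 248 ⊕ 102 = 158.
Blocks that differ from the original plaintext: P[1].

P[1] = 198, P[2] = 174, P[3] = 106, P[4] = 158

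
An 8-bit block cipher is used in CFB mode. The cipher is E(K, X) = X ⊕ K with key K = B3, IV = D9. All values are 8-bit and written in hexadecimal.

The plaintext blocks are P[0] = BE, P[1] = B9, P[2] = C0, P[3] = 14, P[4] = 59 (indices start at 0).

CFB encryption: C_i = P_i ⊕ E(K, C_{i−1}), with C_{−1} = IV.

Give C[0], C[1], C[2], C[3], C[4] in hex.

C[0] = D4, C[1] = DE, C[2] = AD, C[3] = 0A, C[4] = E0

C[0]: E(K, D9) = 6A; BE ⊕ 6A = D4.
C[1]: E(K, D4) = 67; B9 ⊕ 67 = DE.
C[2]: E(K, DE) = 6D; C0 ⊕ 6D = AD.
C[3]: E(K, AD) = 1E; 14 ⊕ 1E = 0A.
C[4]: E(K, 0A) = B9; 59 ⊕ B9 = E0.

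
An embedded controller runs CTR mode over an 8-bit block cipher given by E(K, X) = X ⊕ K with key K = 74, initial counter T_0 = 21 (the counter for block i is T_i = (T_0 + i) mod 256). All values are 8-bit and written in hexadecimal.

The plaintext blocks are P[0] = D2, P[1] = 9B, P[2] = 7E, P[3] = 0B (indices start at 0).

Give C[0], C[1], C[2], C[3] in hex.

CTR encryption: S_i = E(K, T_i) where T_i is the counter for block i; C_i = P_i ⊕ S_i.
C[0]: T = 21, S = E(K, T) = 55; D2 ⊕ 55 = 87.
C[1]: T = 22, S = E(K, T) = 56; 9B ⊕ 56 = CD.
C[2]: T = 23, S = E(K, T) = 57; 7E ⊕ 57 = 29.
C[3]: T = 24, S = E(K, T) = 50; 0B ⊕ 50 = 5B.

C[0] = 87, C[1] = CD, C[2] = 29, C[3] = 5B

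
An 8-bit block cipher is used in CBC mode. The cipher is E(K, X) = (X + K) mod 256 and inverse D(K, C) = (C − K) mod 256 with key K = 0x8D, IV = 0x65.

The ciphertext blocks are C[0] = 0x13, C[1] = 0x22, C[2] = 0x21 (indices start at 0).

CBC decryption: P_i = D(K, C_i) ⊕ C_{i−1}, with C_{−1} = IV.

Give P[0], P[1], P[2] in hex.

P[0] = 0xE3, P[1] = 0x86, P[2] = 0xB6

P[0]: D(K, 0x13) = 0x86; 0x86 ⊕ 0x65 = 0xE3.
P[1]: D(K, 0x22) = 0x95; 0x95 ⊕ 0x13 = 0x86.
P[2]: D(K, 0x21) = 0x94; 0x94 ⊕ 0x22 = 0xB6.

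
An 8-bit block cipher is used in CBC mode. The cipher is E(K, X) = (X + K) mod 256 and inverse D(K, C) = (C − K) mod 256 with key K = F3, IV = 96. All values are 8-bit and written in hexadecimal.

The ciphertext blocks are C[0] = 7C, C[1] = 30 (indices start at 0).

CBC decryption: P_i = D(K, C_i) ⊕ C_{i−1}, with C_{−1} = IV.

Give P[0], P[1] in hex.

P[0] = 1F, P[1] = 41

P[0]: D(K, 7C) = 89; 89 ⊕ 96 = 1F.
P[1]: D(K, 30) = 3D; 3D ⊕ 7C = 41.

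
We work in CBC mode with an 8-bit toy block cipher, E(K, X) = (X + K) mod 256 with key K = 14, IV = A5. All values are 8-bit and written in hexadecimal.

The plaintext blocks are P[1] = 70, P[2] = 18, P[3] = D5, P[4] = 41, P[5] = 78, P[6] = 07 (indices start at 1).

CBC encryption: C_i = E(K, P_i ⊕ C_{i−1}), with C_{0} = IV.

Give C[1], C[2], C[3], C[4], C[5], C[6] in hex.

C[1]: P[1] ⊕ A5 = D5; E(K, D5) = E9.
C[2]: P[2] ⊕ E9 = F1; E(K, F1) = 05.
C[3]: P[3] ⊕ 05 = D0; E(K, D0) = E4.
C[4]: P[4] ⊕ E4 = A5; E(K, A5) = B9.
C[5]: P[5] ⊕ B9 = C1; E(K, C1) = D5.
C[6]: P[6] ⊕ D5 = D2; E(K, D2) = E6.

C[1] = E9, C[2] = 05, C[3] = E4, C[4] = B9, C[5] = D5, C[6] = E6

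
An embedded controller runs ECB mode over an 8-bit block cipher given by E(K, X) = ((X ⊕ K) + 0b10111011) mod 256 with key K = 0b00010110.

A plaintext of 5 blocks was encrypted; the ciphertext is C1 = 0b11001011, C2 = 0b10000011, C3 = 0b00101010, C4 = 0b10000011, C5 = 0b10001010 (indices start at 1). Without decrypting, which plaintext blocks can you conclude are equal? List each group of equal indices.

ECB encrypts each block independently with the same key, so equal ciphertext blocks imply equal plaintext blocks.
C2 = C4 = 0b10000011, so P2 = P4.

P2 = P4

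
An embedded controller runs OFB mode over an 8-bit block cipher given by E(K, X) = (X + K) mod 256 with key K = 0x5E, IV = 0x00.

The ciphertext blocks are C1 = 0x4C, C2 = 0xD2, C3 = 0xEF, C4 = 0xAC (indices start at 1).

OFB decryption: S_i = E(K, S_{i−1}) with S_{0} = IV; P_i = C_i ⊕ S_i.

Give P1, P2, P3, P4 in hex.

P1: S = E(K, 0x00) = 0x5E; 0x4C ⊕ 0x5E = 0x12.
P2: S = E(K, 0x5E) = 0xBC; 0xD2 ⊕ 0xBC = 0x6E.
P3: S = E(K, 0xBC) = 0x1A; 0xEF ⊕ 0x1A = 0xF5.
P4: S = E(K, 0x1A) = 0x78; 0xAC ⊕ 0x78 = 0xD4.

P1 = 0x12, P2 = 0x6E, P3 = 0xF5, P4 = 0xD4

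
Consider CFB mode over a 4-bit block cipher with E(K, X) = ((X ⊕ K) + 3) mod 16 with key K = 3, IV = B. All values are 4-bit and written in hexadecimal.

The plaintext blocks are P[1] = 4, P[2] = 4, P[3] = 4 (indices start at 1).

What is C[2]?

C[2] = B

CFB encryption: C_i = P_i ⊕ E(K, C_{i−1}), with C_{0} = IV.
C[1]: E(K, B) = B; 4 ⊕ B = F.
C[2]: E(K, F) = F; 4 ⊕ F = B.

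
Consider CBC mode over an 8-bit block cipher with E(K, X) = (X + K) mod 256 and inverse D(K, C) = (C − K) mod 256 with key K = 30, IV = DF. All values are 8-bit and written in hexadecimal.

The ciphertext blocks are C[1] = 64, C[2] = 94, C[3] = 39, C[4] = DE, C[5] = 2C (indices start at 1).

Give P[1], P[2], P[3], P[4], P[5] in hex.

CBC decryption: P_i = D(K, C_i) ⊕ C_{i−1}, with C_{0} = IV.
P[1]: D(K, 64) = 34; 34 ⊕ DF = EB.
P[2]: D(K, 94) = 64; 64 ⊕ 64 = 00.
P[3]: D(K, 39) = 09; 09 ⊕ 94 = 9D.
P[4]: D(K, DE) = AE; AE ⊕ 39 = 97.
P[5]: D(K, 2C) = FC; FC ⊕ DE = 22.

P[1] = EB, P[2] = 00, P[3] = 9D, P[4] = 97, P[5] = 22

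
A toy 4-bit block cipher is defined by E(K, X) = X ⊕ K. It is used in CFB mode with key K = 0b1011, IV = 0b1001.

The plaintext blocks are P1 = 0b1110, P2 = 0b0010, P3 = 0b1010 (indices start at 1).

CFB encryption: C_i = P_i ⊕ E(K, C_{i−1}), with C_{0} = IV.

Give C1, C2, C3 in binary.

C1: E(K, 0b1001) = 0b0010; 0b1110 ⊕ 0b0010 = 0b1100.
C2: E(K, 0b1100) = 0b0111; 0b0010 ⊕ 0b0111 = 0b0101.
C3: E(K, 0b0101) = 0b1110; 0b1010 ⊕ 0b1110 = 0b0100.

C1 = 0b1100, C2 = 0b0101, C3 = 0b0100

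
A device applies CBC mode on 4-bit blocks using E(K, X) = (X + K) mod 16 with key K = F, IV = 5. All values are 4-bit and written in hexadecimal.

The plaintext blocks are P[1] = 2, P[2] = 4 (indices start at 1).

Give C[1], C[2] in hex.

C[1] = 6, C[2] = 1

CBC encryption: C_i = E(K, P_i ⊕ C_{i−1}), with C_{0} = IV.
C[1]: P[1] ⊕ 5 = 7; E(K, 7) = 6.
C[2]: P[2] ⊕ 6 = 2; E(K, 2) = 1.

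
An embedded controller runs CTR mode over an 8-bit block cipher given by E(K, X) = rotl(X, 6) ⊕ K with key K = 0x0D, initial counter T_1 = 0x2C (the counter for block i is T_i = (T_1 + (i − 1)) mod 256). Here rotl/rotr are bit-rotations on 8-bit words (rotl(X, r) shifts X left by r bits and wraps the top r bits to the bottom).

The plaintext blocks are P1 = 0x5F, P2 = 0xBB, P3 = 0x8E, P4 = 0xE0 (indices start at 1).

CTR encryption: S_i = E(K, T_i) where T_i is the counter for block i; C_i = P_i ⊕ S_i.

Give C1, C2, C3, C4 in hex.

C1 = 0x59, C2 = 0xFD, C3 = 0x08, C4 = 0x26

C1: T = 0x2C, S = E(K, T) = 0x06; 0x5F ⊕ 0x06 = 0x59.
C2: T = 0x2D, S = E(K, T) = 0x46; 0xBB ⊕ 0x46 = 0xFD.
C3: T = 0x2E, S = E(K, T) = 0x86; 0x8E ⊕ 0x86 = 0x08.
C4: T = 0x2F, S = E(K, T) = 0xC6; 0xE0 ⊕ 0xC6 = 0x26.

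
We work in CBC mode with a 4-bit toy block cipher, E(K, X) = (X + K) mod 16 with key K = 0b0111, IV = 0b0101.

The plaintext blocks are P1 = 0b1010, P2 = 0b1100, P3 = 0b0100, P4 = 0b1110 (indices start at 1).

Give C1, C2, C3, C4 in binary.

CBC encryption: C_i = E(K, P_i ⊕ C_{i−1}), with C_{0} = IV.
C1: P1 ⊕ 0b0101 = 0b1111; E(K, 0b1111) = 0b0110.
C2: P2 ⊕ 0b0110 = 0b1010; E(K, 0b1010) = 0b0001.
C3: P3 ⊕ 0b0001 = 0b0101; E(K, 0b0101) = 0b1100.
C4: P4 ⊕ 0b1100 = 0b0010; E(K, 0b0010) = 0b1001.

C1 = 0b0110, C2 = 0b0001, C3 = 0b1100, C4 = 0b1001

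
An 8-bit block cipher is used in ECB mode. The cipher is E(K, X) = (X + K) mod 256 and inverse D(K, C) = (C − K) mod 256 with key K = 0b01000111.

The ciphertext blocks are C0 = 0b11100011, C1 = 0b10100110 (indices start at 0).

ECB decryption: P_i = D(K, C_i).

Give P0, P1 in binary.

P0: D(K, 0b11100011) = 0b10011100.
P1: D(K, 0b10100110) = 0b01011111.

P0 = 0b10011100, P1 = 0b01011111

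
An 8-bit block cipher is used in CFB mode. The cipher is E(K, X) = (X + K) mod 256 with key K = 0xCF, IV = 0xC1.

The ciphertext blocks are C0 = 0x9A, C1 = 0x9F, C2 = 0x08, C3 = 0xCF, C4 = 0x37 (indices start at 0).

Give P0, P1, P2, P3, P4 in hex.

CFB decryption: P_i = C_i ⊕ E(K, C_{i−1}), with C_{−1} = IV.
P0: E(K, 0xC1) = 0x90; 0x9A ⊕ 0x90 = 0x0A.
P1: E(K, 0x9A) = 0x69; 0x9F ⊕ 0x69 = 0xF6.
P2: E(K, 0x9F) = 0x6E; 0x08 ⊕ 0x6E = 0x66.
P3: E(K, 0x08) = 0xD7; 0xCF ⊕ 0xD7 = 0x18.
P4: E(K, 0xCF) = 0x9E; 0x37 ⊕ 0x9E = 0xA9.

P0 = 0x0A, P1 = 0xF6, P2 = 0x66, P3 = 0x18, P4 = 0xA9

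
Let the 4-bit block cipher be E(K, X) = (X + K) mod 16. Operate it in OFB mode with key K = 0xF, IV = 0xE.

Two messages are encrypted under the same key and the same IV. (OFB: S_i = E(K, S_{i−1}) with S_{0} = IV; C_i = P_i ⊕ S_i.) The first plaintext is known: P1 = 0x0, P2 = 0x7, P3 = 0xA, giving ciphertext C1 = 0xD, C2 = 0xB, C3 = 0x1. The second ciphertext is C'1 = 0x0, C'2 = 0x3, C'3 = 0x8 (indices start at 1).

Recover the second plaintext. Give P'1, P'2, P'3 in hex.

P'1 = 0xD, P'2 = 0xF, P'3 = 0x3

In OFB with a reused IV, both messages share the same keystream S_i, so C_i ⊕ C'_i = P_i ⊕ P'_i and thus P'_i = P_i ⊕ C_i ⊕ C'_i.
P'1: 0x0 ⊕ 0xD ⊕ 0x0 = 0xD.
P'2: 0x7 ⊕ 0xB ⊕ 0x3 = 0xF.
P'3: 0xA ⊕ 0x1 ⊕ 0x8 = 0x3.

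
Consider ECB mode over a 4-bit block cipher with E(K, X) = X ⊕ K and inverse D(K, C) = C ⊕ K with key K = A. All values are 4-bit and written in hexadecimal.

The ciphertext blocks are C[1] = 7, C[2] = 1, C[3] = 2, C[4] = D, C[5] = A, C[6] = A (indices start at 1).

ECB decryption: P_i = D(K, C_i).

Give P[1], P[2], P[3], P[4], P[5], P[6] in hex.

P[1]: D(K, 7) = D.
P[2]: D(K, 1) = B.
P[3]: D(K, 2) = 8.
P[4]: D(K, D) = 7.
P[5]: D(K, A) = 0.
P[6]: D(K, A) = 0.

P[1] = D, P[2] = B, P[3] = 8, P[4] = 7, P[5] = 0, P[6] = 0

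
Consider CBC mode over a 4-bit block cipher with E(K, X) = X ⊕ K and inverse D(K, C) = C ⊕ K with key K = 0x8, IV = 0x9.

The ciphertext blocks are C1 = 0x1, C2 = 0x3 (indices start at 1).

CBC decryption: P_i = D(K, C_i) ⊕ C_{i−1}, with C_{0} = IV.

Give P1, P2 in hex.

P1 = 0x0, P2 = 0xA

P1: D(K, 0x1) = 0x9; 0x9 ⊕ 0x9 = 0x0.
P2: D(K, 0x3) = 0xB; 0xB ⊕ 0x1 = 0xA.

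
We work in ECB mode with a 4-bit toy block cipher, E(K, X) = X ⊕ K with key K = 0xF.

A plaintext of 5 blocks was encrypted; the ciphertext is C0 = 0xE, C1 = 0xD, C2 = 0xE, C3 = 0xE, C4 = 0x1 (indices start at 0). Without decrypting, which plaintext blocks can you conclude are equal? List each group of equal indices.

P0 = P2 = P3

ECB encrypts each block independently with the same key, so equal ciphertext blocks imply equal plaintext blocks.
C0 = C2 = C3 = 0xE, so P0 = P2 = P3.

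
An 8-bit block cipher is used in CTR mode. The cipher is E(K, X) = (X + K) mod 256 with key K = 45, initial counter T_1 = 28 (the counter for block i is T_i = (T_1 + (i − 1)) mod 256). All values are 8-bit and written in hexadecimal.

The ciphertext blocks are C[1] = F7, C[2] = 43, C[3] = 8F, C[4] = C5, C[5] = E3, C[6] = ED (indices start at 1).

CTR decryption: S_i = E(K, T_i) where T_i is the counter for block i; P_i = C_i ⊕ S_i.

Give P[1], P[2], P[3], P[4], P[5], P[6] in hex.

P[1] = 9A, P[2] = 2D, P[3] = E0, P[4] = B5, P[5] = 92, P[6] = 9F

P[1]: T = 28, S = E(K, T) = 6D; F7 ⊕ 6D = 9A.
P[2]: T = 29, S = E(K, T) = 6E; 43 ⊕ 6E = 2D.
P[3]: T = 2A, S = E(K, T) = 6F; 8F ⊕ 6F = E0.
P[4]: T = 2B, S = E(K, T) = 70; C5 ⊕ 70 = B5.
P[5]: T = 2C, S = E(K, T) = 71; E3 ⊕ 71 = 92.
P[6]: T = 2D, S = E(K, T) = 72; ED ⊕ 72 = 9F.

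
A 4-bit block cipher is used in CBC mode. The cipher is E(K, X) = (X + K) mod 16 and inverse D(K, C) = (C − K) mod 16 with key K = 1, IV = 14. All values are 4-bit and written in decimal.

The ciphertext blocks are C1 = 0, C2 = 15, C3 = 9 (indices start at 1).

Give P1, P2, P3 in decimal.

P1 = 1, P2 = 14, P3 = 7

CBC decryption: P_i = D(K, C_i) ⊕ C_{i−1}, with C_{0} = IV.
P1: D(K, 0) = 15; 15 ⊕ 14 = 1.
P2: D(K, 15) = 14; 14 ⊕ 0 = 14.
P3: D(K, 9) = 8; 8 ⊕ 15 = 7.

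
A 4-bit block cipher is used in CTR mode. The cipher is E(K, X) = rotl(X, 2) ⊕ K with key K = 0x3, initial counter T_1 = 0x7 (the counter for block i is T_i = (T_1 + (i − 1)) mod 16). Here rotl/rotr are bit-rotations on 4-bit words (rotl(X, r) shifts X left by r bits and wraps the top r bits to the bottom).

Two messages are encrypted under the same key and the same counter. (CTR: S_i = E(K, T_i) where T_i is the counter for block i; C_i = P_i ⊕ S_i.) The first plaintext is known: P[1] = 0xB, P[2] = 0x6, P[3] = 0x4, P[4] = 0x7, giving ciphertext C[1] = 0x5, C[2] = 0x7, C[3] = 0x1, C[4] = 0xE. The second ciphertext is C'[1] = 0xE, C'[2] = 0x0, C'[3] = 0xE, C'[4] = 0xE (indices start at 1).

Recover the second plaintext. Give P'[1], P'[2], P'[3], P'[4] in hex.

P'[1] = 0x0, P'[2] = 0x1, P'[3] = 0xB, P'[4] = 0x7

In CTR with a reused counter, both messages share the same keystream S_i, so C_i ⊕ C'_i = P_i ⊕ P'_i and thus P'_i = P_i ⊕ C_i ⊕ C'_i.
P'[1]: 0xB ⊕ 0x5 ⊕ 0xE = 0x0.
P'[2]: 0x6 ⊕ 0x7 ⊕ 0x0 = 0x1.
P'[3]: 0x4 ⊕ 0x1 ⊕ 0xE = 0xB.
P'[4]: 0x7 ⊕ 0xE ⊕ 0xE = 0x7.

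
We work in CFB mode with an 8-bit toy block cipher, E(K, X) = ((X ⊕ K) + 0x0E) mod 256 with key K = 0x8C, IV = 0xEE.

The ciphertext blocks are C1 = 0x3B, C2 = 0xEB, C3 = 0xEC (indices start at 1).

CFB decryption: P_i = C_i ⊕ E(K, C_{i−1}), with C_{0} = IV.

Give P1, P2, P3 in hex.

P1: E(K, 0xEE) = 0x70; 0x3B ⊕ 0x70 = 0x4B.
P2: E(K, 0x3B) = 0xC5; 0xEB ⊕ 0xC5 = 0x2E.
P3: E(K, 0xEB) = 0x75; 0xEC ⊕ 0x75 = 0x99.

P1 = 0x4B, P2 = 0x2E, P3 = 0x99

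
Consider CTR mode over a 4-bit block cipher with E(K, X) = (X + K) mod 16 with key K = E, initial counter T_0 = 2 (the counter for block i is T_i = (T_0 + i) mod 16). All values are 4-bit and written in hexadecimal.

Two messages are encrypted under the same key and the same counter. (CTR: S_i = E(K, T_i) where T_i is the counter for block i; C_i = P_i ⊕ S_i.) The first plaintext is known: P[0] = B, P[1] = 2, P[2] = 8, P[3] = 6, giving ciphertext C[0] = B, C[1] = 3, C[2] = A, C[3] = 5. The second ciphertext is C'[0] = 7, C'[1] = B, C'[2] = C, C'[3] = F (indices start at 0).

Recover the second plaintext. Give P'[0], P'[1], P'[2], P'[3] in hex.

P'[0] = 7, P'[1] = A, P'[2] = E, P'[3] = C

In CTR with a reused counter, both messages share the same keystream S_i, so C_i ⊕ C'_i = P_i ⊕ P'_i and thus P'_i = P_i ⊕ C_i ⊕ C'_i.
P'[0]: B ⊕ B ⊕ 7 = 7.
P'[1]: 2 ⊕ 3 ⊕ B = A.
P'[2]: 8 ⊕ A ⊕ C = E.
P'[3]: 6 ⊕ 5 ⊕ F = C.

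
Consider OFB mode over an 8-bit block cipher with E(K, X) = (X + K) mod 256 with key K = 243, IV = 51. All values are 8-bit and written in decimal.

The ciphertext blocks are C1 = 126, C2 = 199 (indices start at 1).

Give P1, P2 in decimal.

OFB decryption: S_i = E(K, S_{i−1}) with S_{0} = IV; P_i = C_i ⊕ S_i.
P1: S = E(K, 51) = 38; 126 ⊕ 38 = 88.
P2: S = E(K, 38) = 25; 199 ⊕ 25 = 222.

P1 = 88, P2 = 222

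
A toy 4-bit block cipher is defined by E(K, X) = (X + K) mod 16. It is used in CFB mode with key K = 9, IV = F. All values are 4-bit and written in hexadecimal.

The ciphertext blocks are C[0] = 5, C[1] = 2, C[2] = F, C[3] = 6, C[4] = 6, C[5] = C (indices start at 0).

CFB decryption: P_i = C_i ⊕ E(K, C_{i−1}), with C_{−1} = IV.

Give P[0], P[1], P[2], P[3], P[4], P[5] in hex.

P[0]: E(K, F) = 8; 5 ⊕ 8 = D.
P[1]: E(K, 5) = E; 2 ⊕ E = C.
P[2]: E(K, 2) = B; F ⊕ B = 4.
P[3]: E(K, F) = 8; 6 ⊕ 8 = E.
P[4]: E(K, 6) = F; 6 ⊕ F = 9.
P[5]: E(K, 6) = F; C ⊕ F = 3.

P[0] = D, P[1] = C, P[2] = 4, P[3] = E, P[4] = 9, P[5] = 3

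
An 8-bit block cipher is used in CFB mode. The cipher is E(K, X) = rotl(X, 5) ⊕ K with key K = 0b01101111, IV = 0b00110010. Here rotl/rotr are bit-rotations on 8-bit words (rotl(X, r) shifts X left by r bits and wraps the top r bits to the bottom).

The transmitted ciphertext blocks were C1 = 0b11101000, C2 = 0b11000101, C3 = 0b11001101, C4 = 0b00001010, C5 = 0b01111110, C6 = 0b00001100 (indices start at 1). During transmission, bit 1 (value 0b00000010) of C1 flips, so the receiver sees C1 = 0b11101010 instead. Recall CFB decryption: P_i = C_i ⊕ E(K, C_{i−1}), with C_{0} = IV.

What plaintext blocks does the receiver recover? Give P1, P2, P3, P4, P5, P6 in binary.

Only C1 changed, to 0b11101010. In CFB, a change in C_i flips the same bit in P_i and garbles P_{i+1}. Decrypting the received ciphertext:
P1: E(K, 0b00110010) = 0b00101001; 0b11101010 ⊕ 0b00101001 = 0b11000011.
P2: E(K, 0b11101010) = 0b00110010; 0b11000101 ⊕ 0b00110010 = 0b11110111.
P3: E(K, 0b11000101) = 0b11010111; 0b11001101 ⊕ 0b11010111 = 0b00011010.
P4: E(K, 0b11001101) = 0b11010110; 0b00001010 ⊕ 0b11010110 = 0b11011100.
P5: E(K, 0b00001010) = 0b00101110; 0b01111110 ⊕ 0b00101110 = 0b01010000.
P6: E(K, 0b01111110) = 0b10100000; 0b00001100 ⊕ 0b10100000 = 0b10101100.
Blocks that differ from the original plaintext: P1, P2.

P1 = 0b11000011, P2 = 0b11110111, P3 = 0b00011010, P4 = 0b11011100, P5 = 0b01010000, P6 = 0b10101100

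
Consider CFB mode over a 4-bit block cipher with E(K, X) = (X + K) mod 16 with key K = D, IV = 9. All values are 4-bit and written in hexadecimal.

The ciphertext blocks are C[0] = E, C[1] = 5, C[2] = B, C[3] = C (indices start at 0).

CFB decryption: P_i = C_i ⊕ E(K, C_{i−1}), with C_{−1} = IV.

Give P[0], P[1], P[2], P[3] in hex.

P[0] = 8, P[1] = E, P[2] = 9, P[3] = 4

P[0]: E(K, 9) = 6; E ⊕ 6 = 8.
P[1]: E(K, E) = B; 5 ⊕ B = E.
P[2]: E(K, 5) = 2; B ⊕ 2 = 9.
P[3]: E(K, B) = 8; C ⊕ 8 = 4.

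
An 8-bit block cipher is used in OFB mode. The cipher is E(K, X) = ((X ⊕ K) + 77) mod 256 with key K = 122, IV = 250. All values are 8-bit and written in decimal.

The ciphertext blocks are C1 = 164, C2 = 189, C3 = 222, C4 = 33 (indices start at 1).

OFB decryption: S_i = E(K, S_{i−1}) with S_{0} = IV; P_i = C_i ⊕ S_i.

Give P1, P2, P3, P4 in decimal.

P1 = 105, P2 = 185, P3 = 21, P4 = 223

P1: S = E(K, 250) = 205; 164 ⊕ 205 = 105.
P2: S = E(K, 205) = 4; 189 ⊕ 4 = 185.
P3: S = E(K, 4) = 203; 222 ⊕ 203 = 21.
P4: S = E(K, 203) = 254; 33 ⊕ 254 = 223.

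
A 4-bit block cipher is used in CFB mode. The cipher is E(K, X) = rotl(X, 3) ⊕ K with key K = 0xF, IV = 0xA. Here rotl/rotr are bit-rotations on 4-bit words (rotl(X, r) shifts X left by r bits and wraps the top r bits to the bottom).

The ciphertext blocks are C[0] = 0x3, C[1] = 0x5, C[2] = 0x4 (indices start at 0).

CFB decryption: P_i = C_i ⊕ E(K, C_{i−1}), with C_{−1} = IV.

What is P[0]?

P[0]: E(K, 0xA) = 0xA; 0x3 ⊕ 0xA = 0x9.

P[0] = 0x9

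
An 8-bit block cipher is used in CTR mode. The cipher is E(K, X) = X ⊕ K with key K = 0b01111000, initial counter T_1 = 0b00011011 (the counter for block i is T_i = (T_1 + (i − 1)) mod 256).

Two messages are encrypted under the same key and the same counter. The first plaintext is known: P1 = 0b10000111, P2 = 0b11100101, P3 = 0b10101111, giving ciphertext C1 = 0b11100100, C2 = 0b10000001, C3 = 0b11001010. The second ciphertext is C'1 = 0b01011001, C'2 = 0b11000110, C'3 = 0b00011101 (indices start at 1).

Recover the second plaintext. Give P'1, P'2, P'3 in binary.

P'1 = 0b00111010, P'2 = 0b10100010, P'3 = 0b01111000

In CTR with a reused counter, both messages share the same keystream S_i, so C_i ⊕ C'_i = P_i ⊕ P'_i and thus P'_i = P_i ⊕ C_i ⊕ C'_i.
P'1: 0b10000111 ⊕ 0b11100100 ⊕ 0b01011001 = 0b00111010.
P'2: 0b11100101 ⊕ 0b10000001 ⊕ 0b11000110 = 0b10100010.
P'3: 0b10101111 ⊕ 0b11001010 ⊕ 0b00011101 = 0b01111000.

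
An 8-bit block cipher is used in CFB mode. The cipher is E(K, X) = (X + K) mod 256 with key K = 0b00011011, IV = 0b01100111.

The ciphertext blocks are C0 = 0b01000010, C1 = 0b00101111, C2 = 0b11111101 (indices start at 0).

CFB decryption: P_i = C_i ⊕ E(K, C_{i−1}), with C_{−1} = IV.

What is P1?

P1 = 0b01110010

P1: E(K, 0b01000010) = 0b01011101; 0b00101111 ⊕ 0b01011101 = 0b01110010.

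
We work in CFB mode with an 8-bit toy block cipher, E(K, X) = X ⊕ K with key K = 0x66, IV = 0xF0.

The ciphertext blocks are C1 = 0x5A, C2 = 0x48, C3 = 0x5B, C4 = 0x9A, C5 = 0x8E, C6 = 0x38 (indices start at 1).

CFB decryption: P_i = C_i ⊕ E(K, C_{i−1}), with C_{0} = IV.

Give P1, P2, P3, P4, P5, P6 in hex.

P1 = 0xCC, P2 = 0x74, P3 = 0x75, P4 = 0xA7, P5 = 0x72, P6 = 0xD0

P1: E(K, 0xF0) = 0x96; 0x5A ⊕ 0x96 = 0xCC.
P2: E(K, 0x5A) = 0x3C; 0x48 ⊕ 0x3C = 0x74.
P3: E(K, 0x48) = 0x2E; 0x5B ⊕ 0x2E = 0x75.
P4: E(K, 0x5B) = 0x3D; 0x9A ⊕ 0x3D = 0xA7.
P5: E(K, 0x9A) = 0xFC; 0x8E ⊕ 0xFC = 0x72.
P6: E(K, 0x8E) = 0xE8; 0x38 ⊕ 0xE8 = 0xD0.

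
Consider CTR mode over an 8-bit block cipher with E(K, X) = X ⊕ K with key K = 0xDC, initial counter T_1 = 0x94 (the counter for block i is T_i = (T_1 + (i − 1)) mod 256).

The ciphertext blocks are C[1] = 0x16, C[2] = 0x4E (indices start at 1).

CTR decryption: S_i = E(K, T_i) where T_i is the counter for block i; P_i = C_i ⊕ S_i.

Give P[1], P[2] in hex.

P[1] = 0x5E, P[2] = 0x07

P[1]: T = 0x94, S = E(K, T) = 0x48; 0x16 ⊕ 0x48 = 0x5E.
P[2]: T = 0x95, S = E(K, T) = 0x49; 0x4E ⊕ 0x49 = 0x07.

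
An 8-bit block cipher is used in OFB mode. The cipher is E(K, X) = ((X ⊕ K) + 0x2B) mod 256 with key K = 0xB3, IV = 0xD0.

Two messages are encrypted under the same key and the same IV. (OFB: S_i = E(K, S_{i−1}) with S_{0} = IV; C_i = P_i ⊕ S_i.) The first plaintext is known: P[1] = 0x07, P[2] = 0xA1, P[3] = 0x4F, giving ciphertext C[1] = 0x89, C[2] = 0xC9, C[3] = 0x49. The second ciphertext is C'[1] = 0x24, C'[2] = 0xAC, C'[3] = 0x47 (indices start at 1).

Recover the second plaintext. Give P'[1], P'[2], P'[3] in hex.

In OFB with a reused IV, both messages share the same keystream S_i, so C_i ⊕ C'_i = P_i ⊕ P'_i and thus P'_i = P_i ⊕ C_i ⊕ C'_i.
P'[1]: 0x07 ⊕ 0x89 ⊕ 0x24 = 0xAA.
P'[2]: 0xA1 ⊕ 0xC9 ⊕ 0xAC = 0xC4.
P'[3]: 0x4F ⊕ 0x49 ⊕ 0x47 = 0x41.

P'[1] = 0xAA, P'[2] = 0xC4, P'[3] = 0x41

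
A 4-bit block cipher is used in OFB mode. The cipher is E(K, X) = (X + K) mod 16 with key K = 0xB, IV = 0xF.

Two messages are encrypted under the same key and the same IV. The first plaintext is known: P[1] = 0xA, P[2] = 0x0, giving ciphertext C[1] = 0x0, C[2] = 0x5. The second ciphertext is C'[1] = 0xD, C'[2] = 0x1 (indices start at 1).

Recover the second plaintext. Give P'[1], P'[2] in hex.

P'[1] = 0x7, P'[2] = 0x4

In OFB with a reused IV, both messages share the same keystream S_i, so C_i ⊕ C'_i = P_i ⊕ P'_i and thus P'_i = P_i ⊕ C_i ⊕ C'_i.
P'[1]: 0xA ⊕ 0x0 ⊕ 0xD = 0x7.
P'[2]: 0x0 ⊕ 0x5 ⊕ 0x1 = 0x4.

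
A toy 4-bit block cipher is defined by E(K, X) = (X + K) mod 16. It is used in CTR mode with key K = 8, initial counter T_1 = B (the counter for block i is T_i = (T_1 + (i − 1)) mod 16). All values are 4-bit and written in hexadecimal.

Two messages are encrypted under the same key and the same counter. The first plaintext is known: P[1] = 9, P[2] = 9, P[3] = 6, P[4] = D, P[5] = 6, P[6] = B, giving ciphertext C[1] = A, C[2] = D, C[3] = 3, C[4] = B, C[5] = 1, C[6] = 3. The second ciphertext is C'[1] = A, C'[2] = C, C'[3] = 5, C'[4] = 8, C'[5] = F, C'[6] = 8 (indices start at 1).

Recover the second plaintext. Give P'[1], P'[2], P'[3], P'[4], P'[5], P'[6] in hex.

P'[1] = 9, P'[2] = 8, P'[3] = 0, P'[4] = E, P'[5] = 8, P'[6] = 0

In CTR with a reused counter, both messages share the same keystream S_i, so C_i ⊕ C'_i = P_i ⊕ P'_i and thus P'_i = P_i ⊕ C_i ⊕ C'_i.
P'[1]: 9 ⊕ A ⊕ A = 9.
P'[2]: 9 ⊕ D ⊕ C = 8.
P'[3]: 6 ⊕ 3 ⊕ 5 = 0.
P'[4]: D ⊕ B ⊕ 8 = E.
P'[5]: 6 ⊕ 1 ⊕ F = 8.
P'[6]: B ⊕ 3 ⊕ 8 = 0.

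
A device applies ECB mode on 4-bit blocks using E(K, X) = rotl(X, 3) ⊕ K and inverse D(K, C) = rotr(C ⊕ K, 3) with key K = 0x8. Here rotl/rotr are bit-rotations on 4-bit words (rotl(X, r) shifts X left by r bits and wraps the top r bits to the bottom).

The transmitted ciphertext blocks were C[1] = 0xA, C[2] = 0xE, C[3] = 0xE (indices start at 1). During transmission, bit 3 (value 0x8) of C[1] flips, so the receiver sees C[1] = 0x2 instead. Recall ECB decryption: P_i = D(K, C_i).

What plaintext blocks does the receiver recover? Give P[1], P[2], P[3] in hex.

Only C[1] changed, to 0x2. In ECB, a change in C_i affects only P_i. Decrypting the received ciphertext:
P[1]: D(K, 0x2) = 0x5.
P[2]: D(K, 0xE) = 0xC.
P[3]: D(K, 0xE) = 0xC.
Blocks that differ from the original plaintext: P[1].

P[1] = 0x5, P[2] = 0xC, P[3] = 0xC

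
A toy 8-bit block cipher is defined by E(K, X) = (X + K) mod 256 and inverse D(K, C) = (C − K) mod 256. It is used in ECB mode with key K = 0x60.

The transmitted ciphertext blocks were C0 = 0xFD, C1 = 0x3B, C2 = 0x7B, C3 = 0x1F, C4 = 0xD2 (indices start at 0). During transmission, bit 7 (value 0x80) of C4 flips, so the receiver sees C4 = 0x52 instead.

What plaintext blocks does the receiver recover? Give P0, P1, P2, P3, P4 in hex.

ECB decryption: P_i = D(K, C_i).
Only C4 changed, to 0x52. In ECB, a change in C_i affects only P_i. Decrypting the received ciphertext:
P0: D(K, 0xFD) = 0x9D.
P1: D(K, 0x3B) = 0xDB.
P2: D(K, 0x7B) = 0x1B.
P3: D(K, 0x1F) = 0xBF.
P4: D(K, 0x52) = 0xF2.
Blocks that differ from the original plaintext: P4.

P0 = 0x9D, P1 = 0xDB, P2 = 0x1B, P3 = 0xBF, P4 = 0xF2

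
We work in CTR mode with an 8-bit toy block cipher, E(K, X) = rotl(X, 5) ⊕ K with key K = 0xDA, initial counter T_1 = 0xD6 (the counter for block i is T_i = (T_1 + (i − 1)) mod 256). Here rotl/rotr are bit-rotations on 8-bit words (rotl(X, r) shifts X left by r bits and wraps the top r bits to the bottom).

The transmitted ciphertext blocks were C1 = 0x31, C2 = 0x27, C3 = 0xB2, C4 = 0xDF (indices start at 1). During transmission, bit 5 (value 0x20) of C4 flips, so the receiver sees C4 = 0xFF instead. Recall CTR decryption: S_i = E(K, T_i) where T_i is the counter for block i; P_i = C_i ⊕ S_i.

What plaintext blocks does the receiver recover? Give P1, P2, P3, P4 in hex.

Only C4 changed, to 0xFF. In CTR, a change in C_i flips the same bit in P_i only; the keystream is unaffected. Decrypting the received ciphertext:
P1: T = 0xD6, S = E(K, T) = 0x00; 0x31 ⊕ 0x00 = 0x31.
P2: T = 0xD7, S = E(K, T) = 0x20; 0x27 ⊕ 0x20 = 0x07.
P3: T = 0xD8, S = E(K, T) = 0xC1; 0xB2 ⊕ 0xC1 = 0x73.
P4: T = 0xD9, S = E(K, T) = 0xE1; 0xFF ⊕ 0xE1 = 0x1E.
Blocks that differ from the original plaintext: P4.

P1 = 0x31, P2 = 0x07, P3 = 0x73, P4 = 0x1E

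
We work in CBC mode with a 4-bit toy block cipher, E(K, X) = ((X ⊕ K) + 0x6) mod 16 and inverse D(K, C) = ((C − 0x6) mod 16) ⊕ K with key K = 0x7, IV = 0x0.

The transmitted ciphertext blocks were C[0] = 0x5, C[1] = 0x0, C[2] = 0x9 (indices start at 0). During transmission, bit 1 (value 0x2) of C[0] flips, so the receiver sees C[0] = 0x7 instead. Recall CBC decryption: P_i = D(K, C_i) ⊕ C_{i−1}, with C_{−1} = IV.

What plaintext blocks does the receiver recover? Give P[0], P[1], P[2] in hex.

P[0] = 0x6, P[1] = 0xA, P[2] = 0x4

Only C[0] changed, to 0x7. In CBC, a change in C_i garbles P_i and flips the same bit in P_{i+1}. Decrypting the received ciphertext:
P[0]: D(K, 0x7) = 0x6; 0x6 ⊕ 0x0 = 0x6.
P[1]: D(K, 0x0) = 0xD; 0xD ⊕ 0x7 = 0xA.
P[2]: D(K, 0x9) = 0x4; 0x4 ⊕ 0x0 = 0x4.
Blocks that differ from the original plaintext: P[0], P[1].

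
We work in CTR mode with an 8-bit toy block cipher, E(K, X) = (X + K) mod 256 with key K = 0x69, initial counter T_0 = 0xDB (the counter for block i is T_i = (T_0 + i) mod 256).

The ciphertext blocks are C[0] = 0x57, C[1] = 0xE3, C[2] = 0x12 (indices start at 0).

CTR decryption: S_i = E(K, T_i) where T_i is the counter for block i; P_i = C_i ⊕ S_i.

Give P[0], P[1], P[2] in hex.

P[0]: T = 0xDB, S = E(K, T) = 0x44; 0x57 ⊕ 0x44 = 0x13.
P[1]: T = 0xDC, S = E(K, T) = 0x45; 0xE3 ⊕ 0x45 = 0xA6.
P[2]: T = 0xDD, S = E(K, T) = 0x46; 0x12 ⊕ 0x46 = 0x54.

P[0] = 0x13, P[1] = 0xA6, P[2] = 0x54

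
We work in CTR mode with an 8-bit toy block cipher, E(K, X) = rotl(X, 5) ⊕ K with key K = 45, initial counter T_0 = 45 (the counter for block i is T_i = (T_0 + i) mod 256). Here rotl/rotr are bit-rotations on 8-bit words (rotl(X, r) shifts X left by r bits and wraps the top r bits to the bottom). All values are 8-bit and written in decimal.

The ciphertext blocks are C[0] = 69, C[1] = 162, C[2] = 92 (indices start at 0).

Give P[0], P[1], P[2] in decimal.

CTR decryption: S_i = E(K, T_i) where T_i is the counter for block i; P_i = C_i ⊕ S_i.
P[0]: T = 45, S = E(K, T) = 136; 69 ⊕ 136 = 205.
P[1]: T = 46, S = E(K, T) = 232; 162 ⊕ 232 = 74.
P[2]: T = 47, S = E(K, T) = 200; 92 ⊕ 200 = 148.

P[0] = 205, P[1] = 74, P[2] = 148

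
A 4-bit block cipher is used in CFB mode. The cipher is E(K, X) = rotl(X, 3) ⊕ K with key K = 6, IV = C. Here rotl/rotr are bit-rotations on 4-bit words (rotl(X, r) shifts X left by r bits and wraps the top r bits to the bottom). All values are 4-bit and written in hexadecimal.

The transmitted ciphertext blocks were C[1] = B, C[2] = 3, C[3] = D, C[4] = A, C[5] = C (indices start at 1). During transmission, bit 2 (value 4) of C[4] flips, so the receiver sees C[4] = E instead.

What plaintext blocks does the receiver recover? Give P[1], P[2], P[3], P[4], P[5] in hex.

P[1] = B, P[2] = 8, P[3] = 2, P[4] = 6, P[5] = D

CFB decryption: P_i = C_i ⊕ E(K, C_{i−1}), with C_{0} = IV.
Only C[4] changed, to E. In CFB, a change in C_i flips the same bit in P_i and garbles P_{i+1}. Decrypting the received ciphertext:
P[1]: E(K, C) = 0; B ⊕ 0 = B.
P[2]: E(K, B) = B; 3 ⊕ B = 8.
P[3]: E(K, 3) = F; D ⊕ F = 2.
P[4]: E(K, D) = 8; E ⊕ 8 = 6.
P[5]: E(K, E) = 1; C ⊕ 1 = D.
Blocks that differ from the original plaintext: P[4], P[5].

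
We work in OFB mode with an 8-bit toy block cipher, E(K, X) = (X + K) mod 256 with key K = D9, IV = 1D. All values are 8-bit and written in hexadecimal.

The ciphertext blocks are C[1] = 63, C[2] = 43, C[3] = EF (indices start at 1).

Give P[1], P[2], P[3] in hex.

OFB decryption: S_i = E(K, S_{i−1}) with S_{0} = IV; P_i = C_i ⊕ S_i.
P[1]: S = E(K, 1D) = F6; 63 ⊕ F6 = 95.
P[2]: S = E(K, F6) = CF; 43 ⊕ CF = 8C.
P[3]: S = E(K, CF) = A8; EF ⊕ A8 = 47.

P[1] = 95, P[2] = 8C, P[3] = 47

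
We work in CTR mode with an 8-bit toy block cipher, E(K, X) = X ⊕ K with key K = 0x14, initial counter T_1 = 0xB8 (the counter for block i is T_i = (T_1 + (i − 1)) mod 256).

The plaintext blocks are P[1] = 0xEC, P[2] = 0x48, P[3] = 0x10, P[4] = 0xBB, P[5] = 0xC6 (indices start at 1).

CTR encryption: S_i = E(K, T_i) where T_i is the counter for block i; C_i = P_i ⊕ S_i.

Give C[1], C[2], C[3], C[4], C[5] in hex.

C[1]: T = 0xB8, S = E(K, T) = 0xAC; 0xEC ⊕ 0xAC = 0x40.
C[2]: T = 0xB9, S = E(K, T) = 0xAD; 0x48 ⊕ 0xAD = 0xE5.
C[3]: T = 0xBA, S = E(K, T) = 0xAE; 0x10 ⊕ 0xAE = 0xBE.
C[4]: T = 0xBB, S = E(K, T) = 0xAF; 0xBB ⊕ 0xAF = 0x14.
C[5]: T = 0xBC, S = E(K, T) = 0xA8; 0xC6 ⊕ 0xA8 = 0x6E.

C[1] = 0x40, C[2] = 0xE5, C[3] = 0xBE, C[4] = 0x14, C[5] = 0x6E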